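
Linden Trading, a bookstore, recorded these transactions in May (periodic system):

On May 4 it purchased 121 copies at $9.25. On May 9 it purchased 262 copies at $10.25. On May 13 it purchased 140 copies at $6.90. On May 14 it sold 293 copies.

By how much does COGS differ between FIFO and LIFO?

FIFO COGS: 121 @ $9.25 + 172 @ $10.25 = $2,882.25
LIFO COGS: 140 @ $6.90 + 153 @ $10.25 = $2,534.25
Difference = |$2,882.25 − $2,534.25| = $348.00

$348.00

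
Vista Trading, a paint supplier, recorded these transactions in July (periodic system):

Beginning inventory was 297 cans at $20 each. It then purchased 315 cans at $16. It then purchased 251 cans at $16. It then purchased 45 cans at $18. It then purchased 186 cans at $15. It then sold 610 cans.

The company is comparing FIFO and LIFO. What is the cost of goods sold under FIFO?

FIFO COGS: 297 @ $20 + 313 @ $16 = $10,948
LIFO COGS: 186 @ $15 + 45 @ $18 + 251 @ $16 + 128 @ $16 = $9,664

COGS = $10,948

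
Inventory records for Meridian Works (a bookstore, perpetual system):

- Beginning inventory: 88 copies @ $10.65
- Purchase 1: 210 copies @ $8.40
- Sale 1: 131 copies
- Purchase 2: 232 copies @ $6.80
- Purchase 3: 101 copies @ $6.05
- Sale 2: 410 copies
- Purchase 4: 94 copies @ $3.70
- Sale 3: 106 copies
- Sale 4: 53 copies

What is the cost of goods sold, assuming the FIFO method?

COGS = $5,145.15

Sale 1 (131) [FIFO — oldest first]: 88 @ $10.65 + 43 @ $8.40 = $1,298.40
Sale 2 (410) [FIFO — oldest first]: 167 @ $8.40 + 232 @ $6.80 + 11 @ $6.05 = $3,046.95
Sale 3 (106) [FIFO — oldest first]: 90 @ $6.05 + 16 @ $3.70 = $603.70
Sale 4 (53) [FIFO — oldest first]: 53 @ $3.70 = $196.10
Total COGS = $1,298.40 + $3,046.95 + $603.70 + $196.10 = $5,145.15
Ending inventory: 25 @ $3.70 = $92.50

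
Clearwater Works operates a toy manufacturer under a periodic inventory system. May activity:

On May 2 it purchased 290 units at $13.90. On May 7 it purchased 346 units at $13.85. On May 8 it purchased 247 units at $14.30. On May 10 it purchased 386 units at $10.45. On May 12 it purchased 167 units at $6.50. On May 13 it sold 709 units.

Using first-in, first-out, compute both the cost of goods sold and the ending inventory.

COGS = $9,867.00; ending inventory = $7,607.40

May 13, 709 sold [FIFO — oldest first]: 290 @ $13.90 + 346 @ $13.85 + 73 @ $14.30 = $9,867.00
Ending inventory: 174 @ $14.30 + 386 @ $10.45 + 167 @ $6.50 = $7,607.40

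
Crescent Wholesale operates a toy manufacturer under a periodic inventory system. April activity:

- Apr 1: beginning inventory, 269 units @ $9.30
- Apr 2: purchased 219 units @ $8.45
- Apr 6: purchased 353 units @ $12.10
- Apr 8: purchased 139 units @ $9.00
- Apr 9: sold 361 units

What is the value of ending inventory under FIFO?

Ending inventory = $6,595.45

Apr 9, 361 sold [FIFO — oldest first]: 269 @ $9.30 + 92 @ $8.45 = $3,279.10
Ending inventory: 127 @ $8.45 + 353 @ $12.10 + 139 @ $9.00 = $6,595.45
Check: goods available $9,874.55 = COGS $3,279.10 + ending $6,595.45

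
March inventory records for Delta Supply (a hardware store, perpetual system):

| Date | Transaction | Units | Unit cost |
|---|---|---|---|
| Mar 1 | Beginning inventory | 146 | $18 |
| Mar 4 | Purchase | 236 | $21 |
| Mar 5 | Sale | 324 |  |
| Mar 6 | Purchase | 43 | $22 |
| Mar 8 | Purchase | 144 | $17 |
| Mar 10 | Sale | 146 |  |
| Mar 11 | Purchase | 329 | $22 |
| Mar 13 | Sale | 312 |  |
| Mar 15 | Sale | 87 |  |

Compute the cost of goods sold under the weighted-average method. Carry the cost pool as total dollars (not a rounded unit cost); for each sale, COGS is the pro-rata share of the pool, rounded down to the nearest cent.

COGS = $17,601.12

After Mar 1: 146 on hand, pool $2,628.00 (≈ $18.0000 each)
After Mar 4: 382 on hand, pool $7,584.00 (≈ $19.8534 each)
Mar 5, sell 324: 324/382 × $7,584.00 → $6,432.50
After Mar 6: 101 on hand, pool $2,097.50 (≈ $20.7673 each)
After Mar 8: 245 on hand, pool $4,545.50 (≈ $18.5531 each)
Mar 10, sell 146: 146/245 × $4,545.50 → $2,708.74
After Mar 11: 428 on hand, pool $9,074.76 (≈ $21.2027 each)
Mar 13, sell 312: 312/428 × $9,074.76 → $6,615.24
Mar 15, sell 87: 87/116 × $2,459.52 → $1,844.64
Total COGS = $6,432.50 + $2,708.74 + $6,615.24 + $1,844.64 = $17,601.12
Ending inventory (cost pool remaining) = $614.88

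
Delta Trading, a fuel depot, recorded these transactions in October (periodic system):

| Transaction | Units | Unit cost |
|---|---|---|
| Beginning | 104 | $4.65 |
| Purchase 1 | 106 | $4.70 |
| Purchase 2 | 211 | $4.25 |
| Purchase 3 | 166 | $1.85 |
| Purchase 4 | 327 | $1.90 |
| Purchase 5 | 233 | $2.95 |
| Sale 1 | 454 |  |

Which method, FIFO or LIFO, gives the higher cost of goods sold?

FIFO COGS: 104 @ $4.65 + 106 @ $4.70 + 211 @ $4.25 + 33 @ $1.85 = $1,939.60
LIFO COGS: 233 @ $2.95 + 221 @ $1.90 = $1,107.25

FIFO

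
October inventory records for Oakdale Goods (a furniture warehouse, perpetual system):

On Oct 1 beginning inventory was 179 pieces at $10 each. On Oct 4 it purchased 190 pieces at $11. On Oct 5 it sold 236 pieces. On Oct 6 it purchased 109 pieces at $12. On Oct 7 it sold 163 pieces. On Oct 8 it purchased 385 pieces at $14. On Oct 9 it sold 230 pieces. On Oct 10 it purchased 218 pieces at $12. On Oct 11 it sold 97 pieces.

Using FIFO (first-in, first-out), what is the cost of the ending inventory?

Ending inventory = $4,534

Oct 5, 236 sold [FIFO — oldest first]: 179 @ $10 + 57 @ $11 = $2,417
Oct 7, 163 sold [FIFO — oldest first]: 133 @ $11 + 30 @ $12 = $1,823
Oct 9, 230 sold [FIFO — oldest first]: 79 @ $12 + 151 @ $14 = $3,062
Oct 11, 97 sold [FIFO — oldest first]: 97 @ $14 = $1,358
Total COGS = $2,417 + $1,823 + $3,062 + $1,358 = $8,660
Ending inventory: 137 @ $14 + 218 @ $12 = $4,534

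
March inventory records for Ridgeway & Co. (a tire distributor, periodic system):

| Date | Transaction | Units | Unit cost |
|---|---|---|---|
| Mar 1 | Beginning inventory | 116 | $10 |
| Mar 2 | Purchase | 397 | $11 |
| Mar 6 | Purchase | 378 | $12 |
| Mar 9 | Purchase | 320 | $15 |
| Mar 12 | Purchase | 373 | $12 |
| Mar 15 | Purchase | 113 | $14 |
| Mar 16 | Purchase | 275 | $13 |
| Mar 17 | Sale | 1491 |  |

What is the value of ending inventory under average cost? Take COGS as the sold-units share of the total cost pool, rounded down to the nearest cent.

Ending inventory = $5,974.94

Mar 17, sell 1491: 1491/1972 × $24,496.00 → $18,521.06
Ending inventory (cost pool remaining) = $5,974.94
Check: goods available $24,496.00 = COGS $18,521.06 + ending $5,974.94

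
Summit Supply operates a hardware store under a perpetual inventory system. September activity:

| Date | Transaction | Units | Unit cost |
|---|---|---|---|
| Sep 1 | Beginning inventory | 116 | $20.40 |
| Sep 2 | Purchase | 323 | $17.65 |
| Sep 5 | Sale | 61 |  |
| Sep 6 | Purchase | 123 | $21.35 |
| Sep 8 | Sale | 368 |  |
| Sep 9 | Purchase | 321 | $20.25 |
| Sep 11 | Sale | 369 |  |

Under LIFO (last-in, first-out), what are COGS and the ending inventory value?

COGS = $15,459.65; ending inventory = $1,734.00

Sep 5, 61 sold [LIFO — newest first]: 61 @ $17.65 = $1,076.65
Sep 8, 368 sold [LIFO — newest first]: 123 @ $21.35 + 245 @ $17.65 = $6,950.30
Sep 11, 369 sold [LIFO — newest first]: 321 @ $20.25 + 17 @ $17.65 + 31 @ $20.40 = $7,432.70
Total COGS = $1,076.65 + $6,950.30 + $7,432.70 = $15,459.65
Ending inventory: 85 @ $20.40 = $1,734.00
Check: goods available $17,193.65 = COGS $15,459.65 + ending $1,734.00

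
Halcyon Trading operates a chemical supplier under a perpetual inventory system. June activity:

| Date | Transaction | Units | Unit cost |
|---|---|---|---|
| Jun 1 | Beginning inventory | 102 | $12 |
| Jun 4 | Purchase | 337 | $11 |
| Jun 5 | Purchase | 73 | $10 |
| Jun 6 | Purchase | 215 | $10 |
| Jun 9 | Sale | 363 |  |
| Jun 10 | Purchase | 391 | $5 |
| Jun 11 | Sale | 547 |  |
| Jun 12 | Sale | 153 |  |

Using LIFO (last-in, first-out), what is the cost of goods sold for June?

COGS = $9,106

Jun 9, 363 sold [LIFO — newest first]: 215 @ $10 + 73 @ $10 + 75 @ $11 = $3,705
Jun 11, 547 sold [LIFO — newest first]: 391 @ $5 + 156 @ $11 = $3,671
Jun 12, 153 sold [LIFO — newest first]: 106 @ $11 + 47 @ $12 = $1,730
Total COGS = $3,705 + $3,671 + $1,730 = $9,106
Ending inventory: 55 @ $12 = $660
Check: goods available $9,766 = COGS $9,106 + ending $660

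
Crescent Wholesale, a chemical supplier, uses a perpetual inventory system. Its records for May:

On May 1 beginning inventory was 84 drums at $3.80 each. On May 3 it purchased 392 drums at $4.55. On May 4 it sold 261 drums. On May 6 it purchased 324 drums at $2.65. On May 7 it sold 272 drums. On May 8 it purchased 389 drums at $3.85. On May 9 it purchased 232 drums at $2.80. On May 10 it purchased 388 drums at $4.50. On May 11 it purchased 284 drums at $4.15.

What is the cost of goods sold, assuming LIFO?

May 4, 261 sold [LIFO — newest first]: 261 @ $4.55 = $1,187.55
May 7, 272 sold [LIFO — newest first]: 272 @ $2.65 = $720.80
Total COGS = $1,187.55 + $720.80 = $1,908.35
Ending inventory: 84 @ $3.80 + 131 @ $4.55 + 52 @ $2.65 + 389 @ $3.85 + 232 @ $2.80 + 388 @ $4.50 + 284 @ $4.15 = $6,124.90

COGS = $1,908.35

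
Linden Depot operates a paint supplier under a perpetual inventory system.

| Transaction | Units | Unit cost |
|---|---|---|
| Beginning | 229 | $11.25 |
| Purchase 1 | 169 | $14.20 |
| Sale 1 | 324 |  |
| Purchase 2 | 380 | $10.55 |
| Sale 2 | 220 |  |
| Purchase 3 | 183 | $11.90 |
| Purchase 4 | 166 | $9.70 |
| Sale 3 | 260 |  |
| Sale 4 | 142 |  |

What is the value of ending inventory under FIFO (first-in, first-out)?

Ending inventory = $1,788.70

Sale 1 (324) [FIFO — oldest first]: 229 @ $11.25 + 95 @ $14.20 = $3,925.25
Sale 2 (220) [FIFO — oldest first]: 74 @ $14.20 + 146 @ $10.55 = $2,591.10
Sale 3 (260) [FIFO — oldest first]: 234 @ $10.55 + 26 @ $11.90 = $2,778.10
Sale 4 (142) [FIFO — oldest first]: 142 @ $11.90 = $1,689.80
Total COGS = $3,925.25 + $2,591.10 + $2,778.10 + $1,689.80 = $10,984.25
Ending inventory: 15 @ $11.90 + 166 @ $9.70 = $1,788.70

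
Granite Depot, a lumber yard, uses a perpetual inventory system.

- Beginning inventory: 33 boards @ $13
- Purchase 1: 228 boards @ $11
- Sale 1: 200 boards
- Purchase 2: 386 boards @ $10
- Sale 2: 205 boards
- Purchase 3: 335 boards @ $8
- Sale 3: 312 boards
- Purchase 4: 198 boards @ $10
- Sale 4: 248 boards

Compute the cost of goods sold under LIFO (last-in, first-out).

Sale 1 (200) [LIFO — newest first]: 200 @ $11 = $2,200
Sale 2 (205) [LIFO — newest first]: 205 @ $10 = $2,050
Sale 3 (312) [LIFO — newest first]: 312 @ $8 = $2,496
Sale 4 (248) [LIFO — newest first]: 198 @ $10 + 23 @ $8 + 27 @ $10 = $2,434
Total COGS = $2,200 + $2,050 + $2,496 + $2,434 = $9,180
Ending inventory: 33 @ $13 + 28 @ $11 + 154 @ $10 = $2,277

COGS = $9,180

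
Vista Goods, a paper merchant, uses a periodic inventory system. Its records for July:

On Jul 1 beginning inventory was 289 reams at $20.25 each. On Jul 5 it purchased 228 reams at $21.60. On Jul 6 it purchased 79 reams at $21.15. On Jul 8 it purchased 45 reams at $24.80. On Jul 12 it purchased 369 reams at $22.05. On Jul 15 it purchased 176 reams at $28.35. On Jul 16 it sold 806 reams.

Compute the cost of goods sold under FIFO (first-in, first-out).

COGS = $17,202.15

Jul 16, 806 sold [FIFO — oldest first]: 289 @ $20.25 + 228 @ $21.60 + 79 @ $21.15 + 45 @ $24.80 + 165 @ $22.05 = $17,202.15
Ending inventory: 204 @ $22.05 + 176 @ $28.35 = $9,487.80
Check: goods available $26,689.95 = COGS $17,202.15 + ending $9,487.80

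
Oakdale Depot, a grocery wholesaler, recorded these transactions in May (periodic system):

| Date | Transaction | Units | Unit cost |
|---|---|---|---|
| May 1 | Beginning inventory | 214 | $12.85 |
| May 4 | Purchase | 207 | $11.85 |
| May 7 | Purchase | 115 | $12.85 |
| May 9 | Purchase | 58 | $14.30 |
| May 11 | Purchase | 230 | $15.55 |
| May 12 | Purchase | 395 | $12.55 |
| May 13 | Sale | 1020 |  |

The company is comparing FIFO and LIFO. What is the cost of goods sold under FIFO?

COGS = $13,546.30

FIFO COGS: 214 @ $12.85 + 207 @ $11.85 + 115 @ $12.85 + 58 @ $14.30 + 230 @ $15.55 + 196 @ $12.55 = $13,546.30
LIFO COGS: 395 @ $12.55 + 230 @ $15.55 + 58 @ $14.30 + 115 @ $12.85 + 207 @ $11.85 + 15 @ $12.85 = $13,486.60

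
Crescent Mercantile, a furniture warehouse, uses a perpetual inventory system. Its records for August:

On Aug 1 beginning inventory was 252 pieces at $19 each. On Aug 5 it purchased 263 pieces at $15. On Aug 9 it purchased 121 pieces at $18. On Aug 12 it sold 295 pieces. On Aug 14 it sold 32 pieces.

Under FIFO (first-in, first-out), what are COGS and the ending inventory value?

COGS = $5,913; ending inventory = $4,998

Aug 12, 295 sold [FIFO — oldest first]: 252 @ $19 + 43 @ $15 = $5,433
Aug 14, 32 sold [FIFO — oldest first]: 32 @ $15 = $480
Total COGS = $5,433 + $480 = $5,913
Ending inventory: 188 @ $15 + 121 @ $18 = $4,998
Check: goods available $10,911 = COGS $5,913 + ending $4,998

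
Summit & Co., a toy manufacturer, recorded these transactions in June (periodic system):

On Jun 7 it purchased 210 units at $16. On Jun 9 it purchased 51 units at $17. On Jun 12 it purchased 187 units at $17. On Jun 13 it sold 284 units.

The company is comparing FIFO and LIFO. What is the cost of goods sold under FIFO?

FIFO COGS: 210 @ $16 + 51 @ $17 + 23 @ $17 = $4,618
LIFO COGS: 187 @ $17 + 51 @ $17 + 46 @ $16 = $4,782

COGS = $4,618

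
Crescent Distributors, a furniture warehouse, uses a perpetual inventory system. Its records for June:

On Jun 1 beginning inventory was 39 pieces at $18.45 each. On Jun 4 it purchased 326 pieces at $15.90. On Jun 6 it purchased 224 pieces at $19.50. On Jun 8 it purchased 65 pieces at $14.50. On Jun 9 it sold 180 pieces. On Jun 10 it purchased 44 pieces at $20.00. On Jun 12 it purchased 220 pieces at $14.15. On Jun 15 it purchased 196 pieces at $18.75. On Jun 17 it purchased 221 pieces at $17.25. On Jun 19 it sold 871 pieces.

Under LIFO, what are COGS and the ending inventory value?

COGS = $18,078.65; ending inventory = $4,615.05

Jun 9, 180 sold [LIFO — newest first]: 65 @ $14.50 + 115 @ $19.50 = $3,185.00
Jun 19, 871 sold [LIFO — newest first]: 221 @ $17.25 + 196 @ $18.75 + 220 @ $14.15 + 44 @ $20.00 + 109 @ $19.50 + 81 @ $15.90 = $14,893.65
Total COGS = $3,185.00 + $14,893.65 = $18,078.65
Ending inventory: 39 @ $18.45 + 245 @ $15.90 = $4,615.05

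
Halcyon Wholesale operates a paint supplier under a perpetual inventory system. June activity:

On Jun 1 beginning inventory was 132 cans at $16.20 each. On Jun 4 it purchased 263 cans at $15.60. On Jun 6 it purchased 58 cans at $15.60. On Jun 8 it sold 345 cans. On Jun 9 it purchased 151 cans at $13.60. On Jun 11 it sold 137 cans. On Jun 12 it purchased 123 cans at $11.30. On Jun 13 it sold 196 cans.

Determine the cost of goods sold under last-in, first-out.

COGS = $9,795.70

Jun 8, 345 sold [LIFO — newest first]: 58 @ $15.60 + 263 @ $15.60 + 24 @ $16.20 = $5,396.40
Jun 11, 137 sold [LIFO — newest first]: 137 @ $13.60 = $1,863.20
Jun 13, 196 sold [LIFO — newest first]: 123 @ $11.30 + 14 @ $13.60 + 59 @ $16.20 = $2,536.10
Total COGS = $5,396.40 + $1,863.20 + $2,536.10 = $9,795.70
Ending inventory: 49 @ $16.20 = $793.80
Check: goods available $10,589.50 = COGS $9,795.70 + ending $793.80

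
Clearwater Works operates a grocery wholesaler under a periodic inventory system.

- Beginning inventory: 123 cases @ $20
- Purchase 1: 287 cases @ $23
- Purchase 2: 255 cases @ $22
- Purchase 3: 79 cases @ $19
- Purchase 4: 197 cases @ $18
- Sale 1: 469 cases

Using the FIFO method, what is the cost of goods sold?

Sale 1 (469) [FIFO — oldest first]: 123 @ $20 + 287 @ $23 + 59 @ $22 = $10,359
Ending inventory: 196 @ $22 + 79 @ $19 + 197 @ $18 = $9,359
Check: goods available $19,718 = COGS $10,359 + ending $9,359

COGS = $10,359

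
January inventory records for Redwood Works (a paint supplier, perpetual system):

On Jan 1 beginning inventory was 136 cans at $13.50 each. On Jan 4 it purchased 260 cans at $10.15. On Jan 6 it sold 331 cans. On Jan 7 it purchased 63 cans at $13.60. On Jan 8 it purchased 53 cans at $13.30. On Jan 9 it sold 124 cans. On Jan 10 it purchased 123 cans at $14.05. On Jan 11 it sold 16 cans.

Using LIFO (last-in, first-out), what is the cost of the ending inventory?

Ending inventory = $2,272.85

Jan 6, 331 sold [LIFO — newest first]: 260 @ $10.15 + 71 @ $13.50 = $3,597.50
Jan 9, 124 sold [LIFO — newest first]: 53 @ $13.30 + 63 @ $13.60 + 8 @ $13.50 = $1,669.70
Jan 11, 16 sold [LIFO — newest first]: 16 @ $14.05 = $224.80
Total COGS = $3,597.50 + $1,669.70 + $224.80 = $5,492.00
Ending inventory: 57 @ $13.50 + 107 @ $14.05 = $2,272.85
Check: goods available $7,764.85 = COGS $5,492.00 + ending $2,272.85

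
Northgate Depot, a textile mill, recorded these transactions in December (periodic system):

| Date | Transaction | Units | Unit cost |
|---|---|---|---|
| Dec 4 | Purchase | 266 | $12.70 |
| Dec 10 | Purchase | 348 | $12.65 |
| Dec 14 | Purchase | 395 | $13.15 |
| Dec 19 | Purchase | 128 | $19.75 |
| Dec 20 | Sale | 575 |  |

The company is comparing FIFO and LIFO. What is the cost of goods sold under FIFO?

COGS = $7,287.05

FIFO COGS: 266 @ $12.70 + 309 @ $12.65 = $7,287.05
LIFO COGS: 128 @ $19.75 + 395 @ $13.15 + 52 @ $12.65 = $8,380.05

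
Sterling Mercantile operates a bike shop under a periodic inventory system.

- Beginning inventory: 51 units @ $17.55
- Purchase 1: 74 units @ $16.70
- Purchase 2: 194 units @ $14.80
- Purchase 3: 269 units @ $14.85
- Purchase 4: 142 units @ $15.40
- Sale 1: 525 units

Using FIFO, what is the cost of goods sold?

COGS = $8,061.15

Sale 1 (525) [FIFO — oldest first]: 51 @ $17.55 + 74 @ $16.70 + 194 @ $14.80 + 206 @ $14.85 = $8,061.15
Ending inventory: 63 @ $14.85 + 142 @ $15.40 = $3,122.35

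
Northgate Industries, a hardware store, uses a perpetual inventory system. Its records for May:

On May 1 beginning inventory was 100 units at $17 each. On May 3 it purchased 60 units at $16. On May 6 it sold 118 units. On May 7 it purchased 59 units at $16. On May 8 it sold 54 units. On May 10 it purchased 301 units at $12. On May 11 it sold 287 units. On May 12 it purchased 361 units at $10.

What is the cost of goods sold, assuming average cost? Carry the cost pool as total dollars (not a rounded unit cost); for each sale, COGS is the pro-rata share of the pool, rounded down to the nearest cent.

After May 1: 100 on hand, pool $1,700.00 (≈ $17.0000 each)
After May 3: 160 on hand, pool $2,660.00 (≈ $16.6250 each)
May 6, sell 118: 118/160 × $2,660.00 → $1,961.75
After May 7: 101 on hand, pool $1,642.25 (≈ $16.2599 each)
May 8, sell 54: 54/101 × $1,642.25 → $878.03
After May 10: 348 on hand, pool $4,376.22 (≈ $12.5753 each)
May 11, sell 287: 287/348 × $4,376.22 → $3,609.12
After May 12: 422 on hand, pool $4,377.10 (≈ $10.3723 each)
Total COGS = $1,961.75 + $878.03 + $3,609.12 = $6,448.90
Ending inventory (cost pool remaining) = $4,377.10

COGS = $6,448.90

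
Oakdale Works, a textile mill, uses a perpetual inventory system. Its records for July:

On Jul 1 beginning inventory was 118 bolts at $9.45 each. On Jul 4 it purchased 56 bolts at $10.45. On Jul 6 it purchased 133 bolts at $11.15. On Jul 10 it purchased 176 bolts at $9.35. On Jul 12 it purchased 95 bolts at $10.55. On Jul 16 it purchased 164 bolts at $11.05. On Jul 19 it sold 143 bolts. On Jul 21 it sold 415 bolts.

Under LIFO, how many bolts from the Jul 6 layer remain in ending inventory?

Jul 19, 143 sold [LIFO — newest first]: 143 @ $11.05 = $1,580.15
Jul 21, 415 sold [LIFO — newest first]: 21 @ $11.05 + 95 @ $10.55 + 176 @ $9.35 + 123 @ $11.15 = $4,251.35
Total COGS = $1,580.15 + $4,251.35 = $5,831.50
Ending inventory: 118 @ $9.45 + 56 @ $10.45 + 10 @ $11.15 = $1,811.80

10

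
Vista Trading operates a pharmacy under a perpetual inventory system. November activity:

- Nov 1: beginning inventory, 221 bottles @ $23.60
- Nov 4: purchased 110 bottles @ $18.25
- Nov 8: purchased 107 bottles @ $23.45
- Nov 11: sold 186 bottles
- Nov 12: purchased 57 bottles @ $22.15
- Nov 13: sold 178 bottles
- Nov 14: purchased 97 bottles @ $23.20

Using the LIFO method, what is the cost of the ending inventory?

Nov 11, 186 sold [LIFO — newest first]: 107 @ $23.45 + 79 @ $18.25 = $3,950.90
Nov 13, 178 sold [LIFO — newest first]: 57 @ $22.15 + 31 @ $18.25 + 90 @ $23.60 = $3,952.30
Total COGS = $3,950.90 + $3,952.30 = $7,903.20
Ending inventory: 131 @ $23.60 + 97 @ $23.20 = $5,342.00

Ending inventory = $5,342.00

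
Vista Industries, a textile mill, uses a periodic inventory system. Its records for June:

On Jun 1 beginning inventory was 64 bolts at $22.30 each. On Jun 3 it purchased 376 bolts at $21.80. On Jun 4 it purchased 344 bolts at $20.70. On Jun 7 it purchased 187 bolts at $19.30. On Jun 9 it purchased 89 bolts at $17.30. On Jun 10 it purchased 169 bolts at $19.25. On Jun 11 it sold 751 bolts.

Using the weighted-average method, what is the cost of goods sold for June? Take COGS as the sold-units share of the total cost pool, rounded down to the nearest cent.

Jun 11, sell 751: 751/1229 × $25,146.85 → $15,366.38
Ending inventory (cost pool remaining) = $9,780.47

COGS = $15,366.38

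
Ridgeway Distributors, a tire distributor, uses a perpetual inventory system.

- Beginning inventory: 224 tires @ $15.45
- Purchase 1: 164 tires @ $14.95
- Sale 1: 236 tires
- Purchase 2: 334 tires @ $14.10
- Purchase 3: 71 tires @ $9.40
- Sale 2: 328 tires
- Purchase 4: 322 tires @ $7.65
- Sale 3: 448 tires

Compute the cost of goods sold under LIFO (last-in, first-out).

COGS = $12,161.35

Sale 1 (236) [LIFO — newest first]: 164 @ $14.95 + 72 @ $15.45 = $3,564.20
Sale 2 (328) [LIFO — newest first]: 71 @ $9.40 + 257 @ $14.10 = $4,291.10
Sale 3 (448) [LIFO — newest first]: 322 @ $7.65 + 77 @ $14.10 + 49 @ $15.45 = $4,306.05
Total COGS = $3,564.20 + $4,291.10 + $4,306.05 = $12,161.35
Ending inventory: 103 @ $15.45 = $1,591.35
Check: goods available $13,752.70 = COGS $12,161.35 + ending $1,591.35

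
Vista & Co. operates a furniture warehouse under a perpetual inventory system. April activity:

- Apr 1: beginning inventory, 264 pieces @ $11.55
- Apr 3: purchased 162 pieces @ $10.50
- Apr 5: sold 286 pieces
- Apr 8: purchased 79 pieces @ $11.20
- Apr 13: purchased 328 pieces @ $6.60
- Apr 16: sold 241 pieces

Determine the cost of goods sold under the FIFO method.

Apr 5, 286 sold [FIFO — oldest first]: 264 @ $11.55 + 22 @ $10.50 = $3,280.20
Apr 16, 241 sold [FIFO — oldest first]: 140 @ $10.50 + 79 @ $11.20 + 22 @ $6.60 = $2,500.00
Total COGS = $3,280.20 + $2,500.00 = $5,780.20
Ending inventory: 306 @ $6.60 = $2,019.60

COGS = $5,780.20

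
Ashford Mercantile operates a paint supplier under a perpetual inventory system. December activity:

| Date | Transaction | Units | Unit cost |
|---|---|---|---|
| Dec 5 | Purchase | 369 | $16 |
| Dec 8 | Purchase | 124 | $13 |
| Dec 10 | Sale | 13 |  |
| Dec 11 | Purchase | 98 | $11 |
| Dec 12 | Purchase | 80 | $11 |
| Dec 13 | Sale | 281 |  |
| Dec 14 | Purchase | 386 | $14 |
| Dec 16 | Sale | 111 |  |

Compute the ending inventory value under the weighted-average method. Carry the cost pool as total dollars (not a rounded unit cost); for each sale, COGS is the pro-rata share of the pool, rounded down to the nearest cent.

After Dec 5: 369 on hand, pool $5,904.00 (≈ $16.0000 each)
After Dec 8: 493 on hand, pool $7,516.00 (≈ $15.2454 each)
Dec 10, sell 13: 13/493 × $7,516.00 → $198.19
After Dec 11: 578 on hand, pool $8,395.81 (≈ $14.5256 each)
After Dec 12: 658 on hand, pool $9,275.81 (≈ $14.0970 each)
Dec 13, sell 281: 281/658 × $9,275.81 → $3,961.25
After Dec 14: 763 on hand, pool $10,718.56 (≈ $14.0479 each)
Dec 16, sell 111: 111/763 × $10,718.56 → $1,559.31
Total COGS = $198.19 + $3,961.25 + $1,559.31 = $5,718.75
Ending inventory (cost pool remaining) = $9,159.25

Ending inventory = $9,159.25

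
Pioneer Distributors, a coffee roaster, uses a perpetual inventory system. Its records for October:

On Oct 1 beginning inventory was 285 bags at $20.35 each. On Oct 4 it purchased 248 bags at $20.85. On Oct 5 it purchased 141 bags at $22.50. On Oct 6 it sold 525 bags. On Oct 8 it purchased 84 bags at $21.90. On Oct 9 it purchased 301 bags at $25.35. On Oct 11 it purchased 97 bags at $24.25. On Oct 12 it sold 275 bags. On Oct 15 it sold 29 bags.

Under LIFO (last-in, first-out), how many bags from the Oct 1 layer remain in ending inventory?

Oct 6, 525 sold [LIFO — newest first]: 141 @ $22.50 + 248 @ $20.85 + 136 @ $20.35 = $11,110.90
Oct 12, 275 sold [LIFO — newest first]: 97 @ $24.25 + 178 @ $25.35 = $6,864.55
Oct 15, 29 sold [LIFO — newest first]: 29 @ $25.35 = $735.15
Total COGS = $11,110.90 + $6,864.55 + $735.15 = $18,710.60
Ending inventory: 149 @ $20.35 + 84 @ $21.90 + 94 @ $25.35 = $7,254.65
Check: goods available $25,965.25 = COGS $18,710.60 + ending $7,254.65

149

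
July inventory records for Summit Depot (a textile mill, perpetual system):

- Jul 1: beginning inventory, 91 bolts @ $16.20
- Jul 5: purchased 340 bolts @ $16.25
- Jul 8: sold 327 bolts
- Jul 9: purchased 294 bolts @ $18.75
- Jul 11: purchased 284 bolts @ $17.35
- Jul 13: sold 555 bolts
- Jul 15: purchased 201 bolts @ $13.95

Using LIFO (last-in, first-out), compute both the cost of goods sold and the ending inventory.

COGS = $15,322.40; ending inventory = $4,920.65

Jul 8, 327 sold [LIFO — newest first]: 327 @ $16.25 = $5,313.75
Jul 13, 555 sold [LIFO — newest first]: 284 @ $17.35 + 271 @ $18.75 = $10,008.65
Total COGS = $5,313.75 + $10,008.65 = $15,322.40
Ending inventory: 91 @ $16.20 + 13 @ $16.25 + 23 @ $18.75 + 201 @ $13.95 = $4,920.65
Check: goods available $20,243.05 = COGS $15,322.40 + ending $4,920.65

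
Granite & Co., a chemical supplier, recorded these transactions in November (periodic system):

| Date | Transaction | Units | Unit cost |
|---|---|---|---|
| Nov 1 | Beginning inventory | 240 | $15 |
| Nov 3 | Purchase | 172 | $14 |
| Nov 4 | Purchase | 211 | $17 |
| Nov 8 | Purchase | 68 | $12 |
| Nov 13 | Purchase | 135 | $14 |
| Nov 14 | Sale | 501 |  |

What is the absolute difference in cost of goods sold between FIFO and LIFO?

$10

FIFO COGS: 240 @ $15 + 172 @ $14 + 89 @ $17 = $7,521
LIFO COGS: 135 @ $14 + 68 @ $12 + 211 @ $17 + 87 @ $14 = $7,511
Difference = |$7,521 − $7,511| = $10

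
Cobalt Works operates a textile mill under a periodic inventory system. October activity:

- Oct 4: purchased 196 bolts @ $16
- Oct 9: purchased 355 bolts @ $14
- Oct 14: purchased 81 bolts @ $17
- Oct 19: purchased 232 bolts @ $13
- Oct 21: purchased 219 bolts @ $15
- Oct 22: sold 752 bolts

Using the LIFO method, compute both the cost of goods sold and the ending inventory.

Oct 22, 752 sold [LIFO — newest first]: 219 @ $15 + 232 @ $13 + 81 @ $17 + 220 @ $14 = $10,758
Ending inventory: 196 @ $16 + 135 @ $14 = $5,026

COGS = $10,758; ending inventory = $5,026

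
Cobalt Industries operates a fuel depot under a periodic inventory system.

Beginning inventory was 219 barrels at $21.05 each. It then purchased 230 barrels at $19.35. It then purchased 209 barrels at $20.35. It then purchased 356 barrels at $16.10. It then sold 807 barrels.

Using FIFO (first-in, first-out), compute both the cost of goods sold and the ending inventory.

Sale 1 (807) [FIFO — oldest first]: 219 @ $21.05 + 230 @ $19.35 + 209 @ $20.35 + 149 @ $16.10 = $15,712.50
Ending inventory: 207 @ $16.10 = $3,332.70

COGS = $15,712.50; ending inventory = $3,332.70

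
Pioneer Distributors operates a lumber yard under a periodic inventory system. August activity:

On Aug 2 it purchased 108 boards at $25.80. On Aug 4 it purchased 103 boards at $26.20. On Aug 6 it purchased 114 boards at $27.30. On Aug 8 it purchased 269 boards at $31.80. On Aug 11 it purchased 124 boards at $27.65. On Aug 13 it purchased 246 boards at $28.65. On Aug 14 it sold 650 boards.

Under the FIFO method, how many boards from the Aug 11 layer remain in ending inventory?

68

Aug 14, 650 sold [FIFO — oldest first]: 108 @ $25.80 + 103 @ $26.20 + 114 @ $27.30 + 269 @ $31.80 + 56 @ $27.65 = $18,699.80
Ending inventory: 68 @ $27.65 + 246 @ $28.65 = $8,928.10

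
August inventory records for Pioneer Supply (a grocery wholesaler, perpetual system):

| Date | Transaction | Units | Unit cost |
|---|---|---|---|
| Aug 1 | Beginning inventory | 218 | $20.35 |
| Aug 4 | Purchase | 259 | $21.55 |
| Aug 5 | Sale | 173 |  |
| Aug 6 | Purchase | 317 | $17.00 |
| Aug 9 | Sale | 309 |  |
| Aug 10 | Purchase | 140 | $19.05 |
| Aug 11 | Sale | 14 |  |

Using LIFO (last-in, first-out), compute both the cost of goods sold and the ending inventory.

COGS = $9,247.85; ending inventory = $8,825.90

Aug 5, 173 sold [LIFO — newest first]: 173 @ $21.55 = $3,728.15
Aug 9, 309 sold [LIFO — newest first]: 309 @ $17.00 = $5,253.00
Aug 11, 14 sold [LIFO — newest first]: 14 @ $19.05 = $266.70
Total COGS = $3,728.15 + $5,253.00 + $266.70 = $9,247.85
Ending inventory: 218 @ $20.35 + 86 @ $21.55 + 8 @ $17.00 + 126 @ $19.05 = $8,825.90
Check: goods available $18,073.75 = COGS $9,247.85 + ending $8,825.90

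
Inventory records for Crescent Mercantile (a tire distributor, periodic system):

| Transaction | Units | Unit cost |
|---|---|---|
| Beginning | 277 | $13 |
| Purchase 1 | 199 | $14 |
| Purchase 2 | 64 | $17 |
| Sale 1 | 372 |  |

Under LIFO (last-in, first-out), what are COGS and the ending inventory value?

Sale 1 (372) [LIFO — newest first]: 64 @ $17 + 199 @ $14 + 109 @ $13 = $5,291
Ending inventory: 168 @ $13 = $2,184

COGS = $5,291; ending inventory = $2,184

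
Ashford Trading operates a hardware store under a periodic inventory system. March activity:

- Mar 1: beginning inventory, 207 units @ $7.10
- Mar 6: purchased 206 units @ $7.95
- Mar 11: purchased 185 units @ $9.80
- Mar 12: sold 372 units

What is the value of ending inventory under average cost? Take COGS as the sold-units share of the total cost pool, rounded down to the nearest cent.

Ending inventory = $1,859.55

Mar 12, sell 372: 372/598 × $4,920.40 → $3,060.85
Ending inventory (cost pool remaining) = $1,859.55
Check: goods available $4,920.40 = COGS $3,060.85 + ending $1,859.55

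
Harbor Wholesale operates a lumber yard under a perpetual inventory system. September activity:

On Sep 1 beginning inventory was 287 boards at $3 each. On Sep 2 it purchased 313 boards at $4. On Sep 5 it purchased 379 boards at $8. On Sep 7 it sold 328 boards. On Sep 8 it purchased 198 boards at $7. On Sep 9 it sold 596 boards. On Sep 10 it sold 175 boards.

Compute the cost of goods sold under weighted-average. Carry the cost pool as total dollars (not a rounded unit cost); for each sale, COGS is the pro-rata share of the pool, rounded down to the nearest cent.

COGS = $6,089.34

After Sep 1: 287 on hand, pool $861.00 (≈ $3.0000 each)
After Sep 2: 600 on hand, pool $2,113.00 (≈ $3.5217 each)
After Sep 5: 979 on hand, pool $5,145.00 (≈ $5.2554 each)
Sep 7, sell 328: 328/979 × $5,145.00 → $1,723.75
After Sep 8: 849 on hand, pool $4,807.25 (≈ $5.6622 each)
Sep 9, sell 596: 596/849 × $4,807.25 → $3,374.70
Sep 10, sell 175: 175/253 × $1,432.55 → $990.89
Total COGS = $1,723.75 + $3,374.70 + $990.89 = $6,089.34
Ending inventory (cost pool remaining) = $441.66
Check: goods available $6,531.00 = COGS $6,089.34 + ending $441.66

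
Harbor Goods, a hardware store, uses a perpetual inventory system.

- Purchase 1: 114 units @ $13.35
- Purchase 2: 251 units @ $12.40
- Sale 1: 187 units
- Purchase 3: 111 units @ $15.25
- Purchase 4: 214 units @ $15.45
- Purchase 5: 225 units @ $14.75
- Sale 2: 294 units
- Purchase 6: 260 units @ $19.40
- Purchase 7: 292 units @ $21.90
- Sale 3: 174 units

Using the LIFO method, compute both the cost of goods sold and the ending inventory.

COGS = $10,514.20; ending inventory = $13,876.70

Sale 1 (187) [LIFO — newest first]: 187 @ $12.40 = $2,318.80
Sale 2 (294) [LIFO — newest first]: 225 @ $14.75 + 69 @ $15.45 = $4,384.80
Sale 3 (174) [LIFO — newest first]: 174 @ $21.90 = $3,810.60
Total COGS = $2,318.80 + $4,384.80 + $3,810.60 = $10,514.20
Ending inventory: 114 @ $13.35 + 64 @ $12.40 + 111 @ $15.25 + 145 @ $15.45 + 260 @ $19.40 + 118 @ $21.90 = $13,876.70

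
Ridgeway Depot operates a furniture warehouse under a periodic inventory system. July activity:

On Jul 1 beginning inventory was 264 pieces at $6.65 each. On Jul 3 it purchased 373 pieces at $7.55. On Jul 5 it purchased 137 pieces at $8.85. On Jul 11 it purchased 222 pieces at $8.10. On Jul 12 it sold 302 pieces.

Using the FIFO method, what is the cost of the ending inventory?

Ending inventory = $5,539.90

Jul 12, 302 sold [FIFO — oldest first]: 264 @ $6.65 + 38 @ $7.55 = $2,042.50
Ending inventory: 335 @ $7.55 + 137 @ $8.85 + 222 @ $8.10 = $5,539.90
Check: goods available $7,582.40 = COGS $2,042.50 + ending $5,539.90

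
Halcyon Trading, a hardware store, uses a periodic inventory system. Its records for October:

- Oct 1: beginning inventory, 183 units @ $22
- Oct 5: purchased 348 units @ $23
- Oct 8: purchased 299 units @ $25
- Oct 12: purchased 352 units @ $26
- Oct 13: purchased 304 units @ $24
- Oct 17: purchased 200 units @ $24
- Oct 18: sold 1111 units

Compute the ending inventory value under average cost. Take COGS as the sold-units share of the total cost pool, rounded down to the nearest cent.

Oct 18, sell 1111: 1111/1686 × $40,753.00 → $26,854.43
Ending inventory (cost pool remaining) = $13,898.57
Check: goods available $40,753.00 = COGS $26,854.43 + ending $13,898.57

Ending inventory = $13,898.57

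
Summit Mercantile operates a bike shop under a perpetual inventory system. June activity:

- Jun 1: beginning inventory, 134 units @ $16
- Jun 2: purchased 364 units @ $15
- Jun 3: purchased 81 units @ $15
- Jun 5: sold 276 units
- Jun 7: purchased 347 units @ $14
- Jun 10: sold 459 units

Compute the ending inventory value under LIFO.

Ending inventory = $2,999

Jun 5, 276 sold [LIFO — newest first]: 81 @ $15 + 195 @ $15 = $4,140
Jun 10, 459 sold [LIFO — newest first]: 347 @ $14 + 112 @ $15 = $6,538
Total COGS = $4,140 + $6,538 = $10,678
Ending inventory: 134 @ $16 + 57 @ $15 = $2,999
Check: goods available $13,677 = COGS $10,678 + ending $2,999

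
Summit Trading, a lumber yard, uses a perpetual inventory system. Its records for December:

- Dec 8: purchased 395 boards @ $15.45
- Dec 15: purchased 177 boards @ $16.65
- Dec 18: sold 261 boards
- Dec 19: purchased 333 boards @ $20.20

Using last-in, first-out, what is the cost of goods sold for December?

COGS = $4,244.85

Dec 18, 261 sold [LIFO — newest first]: 177 @ $16.65 + 84 @ $15.45 = $4,244.85
Ending inventory: 311 @ $15.45 + 333 @ $20.20 = $11,531.55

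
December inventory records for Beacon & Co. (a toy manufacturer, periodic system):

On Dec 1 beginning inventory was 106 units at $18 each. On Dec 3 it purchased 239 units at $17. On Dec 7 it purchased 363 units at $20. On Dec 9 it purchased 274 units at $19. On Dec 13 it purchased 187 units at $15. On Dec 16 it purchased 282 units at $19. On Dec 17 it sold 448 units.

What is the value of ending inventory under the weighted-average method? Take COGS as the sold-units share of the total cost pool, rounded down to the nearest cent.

Ending inventory = $18,387.19

Dec 17, sell 448: 448/1451 × $26,600.00 → $8,212.81
Ending inventory (cost pool remaining) = $18,387.19
Check: goods available $26,600.00 = COGS $8,212.81 + ending $18,387.19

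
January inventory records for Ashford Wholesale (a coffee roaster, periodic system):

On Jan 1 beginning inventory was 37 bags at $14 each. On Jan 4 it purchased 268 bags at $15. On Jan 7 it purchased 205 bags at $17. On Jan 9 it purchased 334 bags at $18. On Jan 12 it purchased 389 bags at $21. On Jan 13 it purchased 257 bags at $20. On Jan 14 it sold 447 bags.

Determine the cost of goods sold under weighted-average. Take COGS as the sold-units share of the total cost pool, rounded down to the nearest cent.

COGS = $8,203.20

Jan 14, sell 447: 447/1490 × $27,344.00 → $8,203.20
Ending inventory (cost pool remaining) = $19,140.80
Check: goods available $27,344.00 = COGS $8,203.20 + ending $19,140.80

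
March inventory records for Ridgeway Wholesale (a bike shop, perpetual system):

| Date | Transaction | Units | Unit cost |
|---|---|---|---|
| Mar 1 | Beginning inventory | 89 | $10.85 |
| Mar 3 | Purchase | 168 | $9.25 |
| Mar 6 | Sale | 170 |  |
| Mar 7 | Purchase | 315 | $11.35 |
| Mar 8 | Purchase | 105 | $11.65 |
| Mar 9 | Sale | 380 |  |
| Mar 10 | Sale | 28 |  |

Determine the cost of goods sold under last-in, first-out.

Mar 6, 170 sold [LIFO — newest first]: 168 @ $9.25 + 2 @ $10.85 = $1,575.70
Mar 9, 380 sold [LIFO — newest first]: 105 @ $11.65 + 275 @ $11.35 = $4,344.50
Mar 10, 28 sold [LIFO — newest first]: 28 @ $11.35 = $317.80
Total COGS = $1,575.70 + $4,344.50 + $317.80 = $6,238.00
Ending inventory: 87 @ $10.85 + 12 @ $11.35 = $1,080.15

COGS = $6,238.00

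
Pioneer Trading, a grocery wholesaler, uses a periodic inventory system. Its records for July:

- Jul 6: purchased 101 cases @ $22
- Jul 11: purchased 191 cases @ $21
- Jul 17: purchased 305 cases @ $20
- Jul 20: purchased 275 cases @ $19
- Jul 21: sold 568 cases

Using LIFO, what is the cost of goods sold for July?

COGS = $11,085

Jul 21, 568 sold [LIFO — newest first]: 275 @ $19 + 293 @ $20 = $11,085
Ending inventory: 101 @ $22 + 191 @ $21 + 12 @ $20 = $6,473
Check: goods available $17,558 = COGS $11,085 + ending $6,473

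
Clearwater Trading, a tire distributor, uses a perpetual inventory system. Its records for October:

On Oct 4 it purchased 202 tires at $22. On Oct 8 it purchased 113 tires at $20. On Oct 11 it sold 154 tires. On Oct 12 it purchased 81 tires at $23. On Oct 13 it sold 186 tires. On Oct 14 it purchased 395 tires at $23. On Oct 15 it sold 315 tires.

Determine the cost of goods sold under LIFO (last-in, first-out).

Oct 11, 154 sold [LIFO — newest first]: 113 @ $20 + 41 @ $22 = $3,162
Oct 13, 186 sold [LIFO — newest first]: 81 @ $23 + 105 @ $22 = $4,173
Oct 15, 315 sold [LIFO — newest first]: 315 @ $23 = $7,245
Total COGS = $3,162 + $4,173 + $7,245 = $14,580
Ending inventory: 56 @ $22 + 80 @ $23 = $3,072

COGS = $14,580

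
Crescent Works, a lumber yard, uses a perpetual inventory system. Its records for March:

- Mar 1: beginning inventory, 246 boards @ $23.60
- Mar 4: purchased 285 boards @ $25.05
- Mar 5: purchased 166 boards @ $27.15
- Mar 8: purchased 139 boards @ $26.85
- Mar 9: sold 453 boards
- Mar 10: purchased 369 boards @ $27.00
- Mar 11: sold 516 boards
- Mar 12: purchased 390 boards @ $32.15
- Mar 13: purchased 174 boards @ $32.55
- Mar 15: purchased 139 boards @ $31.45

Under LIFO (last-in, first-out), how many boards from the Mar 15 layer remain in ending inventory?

139

Mar 9, 453 sold [LIFO — newest first]: 139 @ $26.85 + 166 @ $27.15 + 148 @ $25.05 = $11,946.45
Mar 11, 516 sold [LIFO — newest first]: 369 @ $27.00 + 137 @ $25.05 + 10 @ $23.60 = $13,630.85
Total COGS = $11,946.45 + $13,630.85 = $25,577.30
Ending inventory: 236 @ $23.60 + 390 @ $32.15 + 174 @ $32.55 + 139 @ $31.45 = $28,143.35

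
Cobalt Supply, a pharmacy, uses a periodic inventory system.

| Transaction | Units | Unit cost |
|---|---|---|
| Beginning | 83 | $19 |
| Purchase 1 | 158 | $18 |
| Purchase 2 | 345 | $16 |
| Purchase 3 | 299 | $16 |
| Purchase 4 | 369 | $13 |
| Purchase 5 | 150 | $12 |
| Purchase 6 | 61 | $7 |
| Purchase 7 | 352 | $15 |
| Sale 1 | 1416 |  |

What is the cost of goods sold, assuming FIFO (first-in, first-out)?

COGS = $21,406

Sale 1 (1416) [FIFO — oldest first]: 83 @ $19 + 158 @ $18 + 345 @ $16 + 299 @ $16 + 369 @ $13 + 150 @ $12 + 12 @ $7 = $21,406
Ending inventory: 49 @ $7 + 352 @ $15 = $5,623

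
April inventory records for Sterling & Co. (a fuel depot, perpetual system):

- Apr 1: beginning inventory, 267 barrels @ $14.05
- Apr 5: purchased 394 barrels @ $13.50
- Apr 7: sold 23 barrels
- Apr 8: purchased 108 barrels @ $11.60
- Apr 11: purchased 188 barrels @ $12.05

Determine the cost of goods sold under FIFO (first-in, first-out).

Apr 7, 23 sold [FIFO — oldest first]: 23 @ $14.05 = $323.15
Ending inventory: 244 @ $14.05 + 394 @ $13.50 + 108 @ $11.60 + 188 @ $12.05 = $12,265.40
Check: goods available $12,588.55 = COGS $323.15 + ending $12,265.40

COGS = $323.15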